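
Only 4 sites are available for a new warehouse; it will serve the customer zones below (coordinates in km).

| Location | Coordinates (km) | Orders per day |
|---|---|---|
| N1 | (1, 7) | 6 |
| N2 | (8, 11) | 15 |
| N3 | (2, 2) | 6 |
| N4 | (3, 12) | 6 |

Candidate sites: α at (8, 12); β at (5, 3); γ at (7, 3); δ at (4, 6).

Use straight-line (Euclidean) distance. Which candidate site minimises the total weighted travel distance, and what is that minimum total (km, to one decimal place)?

α, total 166.6 km

Total weighted distance at each candidate:
  α (8, 12): total = 166.6
  β (5, 3): total = 236.4
  γ (7, 3): total = 253.9
  δ (4, 6): total = 178.3
Minimum is at α with total 166.6 km.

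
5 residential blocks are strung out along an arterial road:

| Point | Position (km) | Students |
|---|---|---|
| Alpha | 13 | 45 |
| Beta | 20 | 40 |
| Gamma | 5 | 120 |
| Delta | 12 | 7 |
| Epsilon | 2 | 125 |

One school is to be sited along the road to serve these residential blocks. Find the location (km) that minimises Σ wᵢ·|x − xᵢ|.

For a sum of weighted absolute distances on a line, the optimum is the weighted median (not the mean). Total weight W = 337; half-weight = 168.5.
Sort by position and accumulate weight:
  km 2 (Epsilon, w=125) → cum 125
  km 5 (Gamma, w=120) → cum 245  ≥ 168.5 → median here
  km 12 (Delta, w=7) → cum 252
  km 13 (Alpha, w=45) → cum 297
  km 20 (Beta, w=40) → cum 337
Optimal location: km 5.

x = 5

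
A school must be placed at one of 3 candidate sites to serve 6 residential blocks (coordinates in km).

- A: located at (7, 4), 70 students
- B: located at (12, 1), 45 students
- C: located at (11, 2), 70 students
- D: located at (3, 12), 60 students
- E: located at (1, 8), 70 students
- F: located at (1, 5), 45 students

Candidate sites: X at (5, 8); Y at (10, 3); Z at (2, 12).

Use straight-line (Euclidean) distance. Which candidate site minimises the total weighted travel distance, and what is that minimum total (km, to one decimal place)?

Total weighted distance at each candidate:
  X (5, 8): total = 2125.8
  Y (10, 3): total = 2267.3
  Z (2, 12): total = 2937.9
Minimum is at X with total 2125.8 km.

X, total 2125.8 km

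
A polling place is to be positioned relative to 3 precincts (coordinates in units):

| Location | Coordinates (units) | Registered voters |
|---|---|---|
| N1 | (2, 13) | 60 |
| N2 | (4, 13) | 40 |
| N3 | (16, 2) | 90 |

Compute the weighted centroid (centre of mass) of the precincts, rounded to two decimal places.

(9.05, 7.79)

The minimiser of Σwᵢ‖p−pᵢ‖² is the weighted centroid p* = (Σwᵢpᵢ)/(Σwᵢ).
Σwᵢ = 190.
Σwᵢxᵢ = 60·2 + 40·4 + 90·16 = 1720.
Σwᵢyᵢ = 60·13 + 40·13 + 90·2 = 1480.
x* = 1720/190 = 9.05, y* = 1480/190 = 7.79.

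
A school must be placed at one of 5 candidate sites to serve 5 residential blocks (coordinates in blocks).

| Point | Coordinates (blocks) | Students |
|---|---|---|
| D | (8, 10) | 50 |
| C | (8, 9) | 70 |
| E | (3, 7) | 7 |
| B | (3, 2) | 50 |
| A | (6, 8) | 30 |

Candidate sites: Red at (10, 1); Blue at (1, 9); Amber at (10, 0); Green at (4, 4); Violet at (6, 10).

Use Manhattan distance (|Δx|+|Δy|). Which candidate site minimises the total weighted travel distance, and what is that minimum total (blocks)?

Violet, total 962 blocks

Total weighted distance at each candidate:
  Red (10, 1): total = 2071
  Blue (1, 9): total = 1548
  Amber (10, 0): total = 2278
  Green (4, 4): total = 1488
  Violet (6, 10): total = 962
Minimum is at Violet with total 962 blocks.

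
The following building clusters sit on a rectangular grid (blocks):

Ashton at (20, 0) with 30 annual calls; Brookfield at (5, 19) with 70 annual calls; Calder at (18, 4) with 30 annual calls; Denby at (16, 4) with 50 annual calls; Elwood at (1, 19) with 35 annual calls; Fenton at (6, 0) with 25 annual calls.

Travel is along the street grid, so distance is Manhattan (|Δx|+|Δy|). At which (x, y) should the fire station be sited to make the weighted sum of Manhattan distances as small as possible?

Manhattan distance separates: Σwᵢ(|x−xᵢ|+|y−yᵢ|) = Σwᵢ|x−xᵢ| + Σwᵢ|y−yᵢ|, so x and y are optimised independently as 1-D weighted medians.
Total weight W = 240; half = 120.
x-coordinate, sorted with cumulative weight:
  x=1 (Elwood, w=35) cum 35
  x=5 (Brookfield, w=70) cum 105
  x=6 (Fenton, w=25) cum 130  ← median
  x=16 (Denby, w=50) cum 180
  x=18 (Calder, w=30) cum 210
  x=20 (Ashton, w=30) cum 240
⇒ x* = 6
y-coordinate, sorted with cumulative weight:
  y=0 (Ashton, w=30) cum 30
  y=0 (Fenton, w=25) cum 55
  y=4 (Calder, w=30) cum 85
  y=4 (Denby, w=50) cum 135  ← median
  y=19 (Brookfield, w=70) cum 205
  y=19 (Elwood, w=35) cum 240
⇒ y* = 4

(6, 4)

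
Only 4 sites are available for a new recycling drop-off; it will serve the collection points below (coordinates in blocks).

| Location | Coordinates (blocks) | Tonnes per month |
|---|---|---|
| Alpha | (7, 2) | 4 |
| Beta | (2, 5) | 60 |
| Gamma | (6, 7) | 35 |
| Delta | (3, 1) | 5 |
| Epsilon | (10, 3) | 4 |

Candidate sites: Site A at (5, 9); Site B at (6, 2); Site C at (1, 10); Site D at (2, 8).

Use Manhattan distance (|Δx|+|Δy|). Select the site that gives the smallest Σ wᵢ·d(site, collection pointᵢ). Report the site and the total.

Site D, total 491 blocks

Total weighted distance at each candidate:
  Site A (5, 9): total = 655
  Site B (6, 2): total = 639
  Site C (1, 10): total = 815
  Site D (2, 8): total = 491
Minimum is at Site D with total 491 blocks.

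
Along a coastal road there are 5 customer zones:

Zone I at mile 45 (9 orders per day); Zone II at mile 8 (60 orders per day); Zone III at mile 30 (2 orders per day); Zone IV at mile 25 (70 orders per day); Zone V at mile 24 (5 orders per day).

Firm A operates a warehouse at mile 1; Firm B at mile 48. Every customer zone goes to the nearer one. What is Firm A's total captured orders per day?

The indifferent point is the midpoint (1+48)/2 = 24.5; customer zones left of it (closer to Firm A at 1) go to Firm A, those right go to Firm B.
  Zone II at 8 (w=60) → Firm A
  Zone V at 24 (w=5) → Firm A
  Zone IV at 25 (w=70) → Firm B
  Zone III at 30 (w=2) → Firm B
  Zone I at 45 (w=9) → Firm B
Firm A captures 65; Firm B captures 81.

65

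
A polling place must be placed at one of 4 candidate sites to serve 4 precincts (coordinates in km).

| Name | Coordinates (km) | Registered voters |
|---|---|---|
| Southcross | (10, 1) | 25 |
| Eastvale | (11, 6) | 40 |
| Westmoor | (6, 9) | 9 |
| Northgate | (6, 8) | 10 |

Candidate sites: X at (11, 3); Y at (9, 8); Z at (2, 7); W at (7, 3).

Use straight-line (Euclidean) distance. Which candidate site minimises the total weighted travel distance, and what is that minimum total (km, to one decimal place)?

X, total 316.9 km

Total weighted distance at each candidate:
  X (11, 3): total = 316.9
  Y (9, 8): total = 348.4
  Z (2, 7): total = 693.7
  W (7, 3): total = 395.9
Minimum is at X with total 316.9 km.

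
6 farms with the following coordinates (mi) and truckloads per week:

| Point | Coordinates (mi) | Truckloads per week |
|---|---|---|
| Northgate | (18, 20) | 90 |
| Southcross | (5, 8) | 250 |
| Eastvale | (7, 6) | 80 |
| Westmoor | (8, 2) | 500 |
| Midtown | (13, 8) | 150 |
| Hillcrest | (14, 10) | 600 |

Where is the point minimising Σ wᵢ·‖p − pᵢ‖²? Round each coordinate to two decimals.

The minimiser of Σwᵢ‖p−pᵢ‖² is the weighted centroid p* = (Σwᵢpᵢ)/(Σwᵢ).
Σwᵢ = 1670.
Σwᵢxᵢ = 90·18 + 250·5 + 80·7 + 500·8 + 150·13 + 600·14 = 17780.
Σwᵢyᵢ = 90·20 + 250·8 + 80·6 + 500·2 + 150·8 + 600·10 = 12480.
x* = 17780/1670 = 10.65, y* = 12480/1670 = 7.47.

(10.65, 7.47)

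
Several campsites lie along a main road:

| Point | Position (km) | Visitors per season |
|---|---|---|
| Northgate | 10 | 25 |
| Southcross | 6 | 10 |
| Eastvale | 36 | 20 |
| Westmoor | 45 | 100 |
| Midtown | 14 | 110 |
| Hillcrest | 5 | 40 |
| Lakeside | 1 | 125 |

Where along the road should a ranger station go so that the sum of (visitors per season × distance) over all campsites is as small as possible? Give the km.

x = 14

For a sum of weighted absolute distances on a line, the optimum is the weighted median (not the mean). Total weight W = 430; half-weight = 215.
Sort by position and accumulate weight:
  km 1 (Lakeside, w=125) → cum 125
  km 5 (Hillcrest, w=40) → cum 165
  km 6 (Southcross, w=10) → cum 175
  km 10 (Northgate, w=25) → cum 200
  km 14 (Midtown, w=110) → cum 310  ≥ 215 → median here
  km 36 (Eastvale, w=20) → cum 330
  km 45 (Westmoor, w=100) → cum 430
Optimal location: km 14.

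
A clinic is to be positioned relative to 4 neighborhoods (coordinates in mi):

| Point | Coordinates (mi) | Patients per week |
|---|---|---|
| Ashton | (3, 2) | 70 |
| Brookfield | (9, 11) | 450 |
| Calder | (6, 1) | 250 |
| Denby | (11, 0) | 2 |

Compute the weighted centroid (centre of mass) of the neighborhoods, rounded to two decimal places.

(7.49, 6.92)

The minimiser of Σwᵢ‖p−pᵢ‖² is the weighted centroid p* = (Σwᵢpᵢ)/(Σwᵢ).
Σwᵢ = 772.
Σwᵢxᵢ = 70·3 + 450·9 + 250·6 + 2·11 = 5782.
Σwᵢyᵢ = 70·2 + 450·11 + 250·1 + 2·0 = 5340.
x* = 5782/772 = 7.49, y* = 5340/772 = 6.92.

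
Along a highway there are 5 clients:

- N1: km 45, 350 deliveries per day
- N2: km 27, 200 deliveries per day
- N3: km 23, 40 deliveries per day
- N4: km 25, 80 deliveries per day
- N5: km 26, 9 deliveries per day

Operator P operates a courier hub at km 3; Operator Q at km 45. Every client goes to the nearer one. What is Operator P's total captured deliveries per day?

The indifferent point is the midpoint (3+45)/2 = 24; clients left of it (closer to Operator P at 3) go to Operator P, those right go to Operator Q.
  N3 at 23 (w=40) → Operator P
  N4 at 25 (w=80) → Operator Q
  N5 at 26 (w=9) → Operator Q
  N2 at 27 (w=200) → Operator Q
  N1 at 45 (w=350) → Operator Q
Operator P captures 40; Operator Q captures 639.

40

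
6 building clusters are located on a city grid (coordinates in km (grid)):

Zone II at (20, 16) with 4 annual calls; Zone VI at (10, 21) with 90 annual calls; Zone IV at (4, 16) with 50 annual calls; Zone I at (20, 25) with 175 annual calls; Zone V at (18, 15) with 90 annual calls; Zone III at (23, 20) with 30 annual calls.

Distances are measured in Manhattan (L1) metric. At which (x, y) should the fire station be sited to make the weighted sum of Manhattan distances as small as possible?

(18, 21)

Manhattan distance separates: Σwᵢ(|x−xᵢ|+|y−yᵢ|) = Σwᵢ|x−xᵢ| + Σwᵢ|y−yᵢ|, so x and y are optimised independently as 1-D weighted medians.
Total weight W = 439; half = 219.5.
x-coordinate, sorted with cumulative weight:
  x=4 (Zone IV, w=50) cum 50
  x=10 (Zone VI, w=90) cum 140
  x=18 (Zone V, w=90) cum 230  ← median
  x=20 (Zone II, w=4) cum 234
  x=20 (Zone I, w=175) cum 409
  x=23 (Zone III, w=30) cum 439
⇒ x* = 18
y-coordinate, sorted with cumulative weight:
  y=15 (Zone V, w=90) cum 90
  y=16 (Zone II, w=4) cum 94
  y=16 (Zone IV, w=50) cum 144
  y=20 (Zone III, w=30) cum 174
  y=21 (Zone VI, w=90) cum 264  ← median
  y=25 (Zone I, w=175) cum 439
⇒ y* = 21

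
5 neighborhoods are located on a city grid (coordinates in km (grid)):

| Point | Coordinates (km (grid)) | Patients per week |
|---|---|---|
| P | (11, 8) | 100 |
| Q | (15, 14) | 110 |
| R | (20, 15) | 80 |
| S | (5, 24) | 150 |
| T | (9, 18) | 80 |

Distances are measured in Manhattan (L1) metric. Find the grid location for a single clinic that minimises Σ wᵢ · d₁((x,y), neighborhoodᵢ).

Manhattan distance separates: Σwᵢ(|x−xᵢ|+|y−yᵢ|) = Σwᵢ|x−xᵢ| + Σwᵢ|y−yᵢ|, so x and y are optimised independently as 1-D weighted medians.
Total weight W = 520; half = 260.
x-coordinate, sorted with cumulative weight:
  x=5 (S, w=150) cum 150
  x=9 (T, w=80) cum 230
  x=11 (P, w=100) cum 330  ← median
  x=15 (Q, w=110) cum 440
  x=20 (R, w=80) cum 520
⇒ x* = 11
y-coordinate, sorted with cumulative weight:
  y=8 (P, w=100) cum 100
  y=14 (Q, w=110) cum 210
  y=15 (R, w=80) cum 290  ← median
  y=18 (T, w=80) cum 370
  y=24 (S, w=150) cum 520
⇒ y* = 15

(11, 15)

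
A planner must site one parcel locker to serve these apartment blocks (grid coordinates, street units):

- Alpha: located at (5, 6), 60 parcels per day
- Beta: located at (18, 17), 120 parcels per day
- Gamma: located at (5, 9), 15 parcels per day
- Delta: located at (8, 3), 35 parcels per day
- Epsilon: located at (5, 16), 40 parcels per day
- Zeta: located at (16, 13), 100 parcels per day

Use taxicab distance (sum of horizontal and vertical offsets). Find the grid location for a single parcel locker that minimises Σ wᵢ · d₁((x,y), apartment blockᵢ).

Manhattan distance separates: Σwᵢ(|x−xᵢ|+|y−yᵢ|) = Σwᵢ|x−xᵢ| + Σwᵢ|y−yᵢ|, so x and y are optimised independently as 1-D weighted medians.
Total weight W = 370; half = 185.
x-coordinate, sorted with cumulative weight:
  x=5 (Alpha, w=60) cum 60
  x=5 (Gamma, w=15) cum 75
  x=5 (Epsilon, w=40) cum 115
  x=8 (Delta, w=35) cum 150
  x=16 (Zeta, w=100) cum 250  ← median
  x=18 (Beta, w=120) cum 370
⇒ x* = 16
y-coordinate, sorted with cumulative weight:
  y=3 (Delta, w=35) cum 35
  y=6 (Alpha, w=60) cum 95
  y=9 (Gamma, w=15) cum 110
  y=13 (Zeta, w=100) cum 210  ← median
  y=16 (Epsilon, w=40) cum 250
  y=17 (Beta, w=120) cum 370
⇒ y* = 13

(16, 13)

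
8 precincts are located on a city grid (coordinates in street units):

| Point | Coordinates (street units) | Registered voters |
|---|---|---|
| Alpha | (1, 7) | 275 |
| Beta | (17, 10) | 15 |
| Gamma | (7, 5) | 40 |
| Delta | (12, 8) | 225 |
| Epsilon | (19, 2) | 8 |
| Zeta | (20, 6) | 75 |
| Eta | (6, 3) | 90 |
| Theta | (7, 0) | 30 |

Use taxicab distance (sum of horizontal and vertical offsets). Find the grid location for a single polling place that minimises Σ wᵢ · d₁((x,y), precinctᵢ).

(7, 7)

Manhattan distance separates: Σwᵢ(|x−xᵢ|+|y−yᵢ|) = Σwᵢ|x−xᵢ| + Σwᵢ|y−yᵢ|, so x and y are optimised independently as 1-D weighted medians.
Total weight W = 758; half = 379.
x-coordinate, sorted with cumulative weight:
  x=1 (Alpha, w=275) cum 275
  x=6 (Eta, w=90) cum 365
  x=7 (Gamma, w=40) cum 405  ← median
  x=7 (Theta, w=30) cum 435
  x=12 (Delta, w=225) cum 660
  x=17 (Beta, w=15) cum 675
  x=19 (Epsilon, w=8) cum 683
  x=20 (Zeta, w=75) cum 758
⇒ x* = 7
y-coordinate, sorted with cumulative weight:
  y=0 (Theta, w=30) cum 30
  y=2 (Epsilon, w=8) cum 38
  y=3 (Eta, w=90) cum 128
  y=5 (Gamma, w=40) cum 168
  y=6 (Zeta, w=75) cum 243
  y=7 (Alpha, w=275) cum 518  ← median
  y=8 (Delta, w=225) cum 743
  y=10 (Beta, w=15) cum 758
⇒ y* = 7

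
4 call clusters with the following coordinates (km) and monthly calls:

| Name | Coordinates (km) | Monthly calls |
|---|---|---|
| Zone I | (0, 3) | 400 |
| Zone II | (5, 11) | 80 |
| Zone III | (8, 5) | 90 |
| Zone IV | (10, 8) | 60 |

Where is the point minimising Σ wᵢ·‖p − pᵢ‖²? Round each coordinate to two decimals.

(2.73, 4.78)

The minimiser of Σwᵢ‖p−pᵢ‖² is the weighted centroid p* = (Σwᵢpᵢ)/(Σwᵢ).
Σwᵢ = 630.
Σwᵢxᵢ = 400·0 + 80·5 + 90·8 + 60·10 = 1720.
Σwᵢyᵢ = 400·3 + 80·11 + 90·5 + 60·8 = 3010.
x* = 1720/630 = 2.73, y* = 3010/630 = 4.78.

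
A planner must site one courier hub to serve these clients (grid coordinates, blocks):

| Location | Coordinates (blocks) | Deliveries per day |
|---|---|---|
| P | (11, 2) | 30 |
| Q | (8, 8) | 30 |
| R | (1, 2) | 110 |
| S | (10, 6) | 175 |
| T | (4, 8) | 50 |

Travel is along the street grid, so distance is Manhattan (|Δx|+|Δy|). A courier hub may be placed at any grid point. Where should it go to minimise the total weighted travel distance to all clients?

Manhattan distance separates: Σwᵢ(|x−xᵢ|+|y−yᵢ|) = Σwᵢ|x−xᵢ| + Σwᵢ|y−yᵢ|, so x and y are optimised independently as 1-D weighted medians.
Total weight W = 395; half = 197.5.
x-coordinate, sorted with cumulative weight:
  x=1 (R, w=110) cum 110
  x=4 (T, w=50) cum 160
  x=8 (Q, w=30) cum 190
  x=10 (S, w=175) cum 365  ← median
  x=11 (P, w=30) cum 395
⇒ x* = 10
y-coordinate, sorted with cumulative weight:
  y=2 (P, w=30) cum 30
  y=2 (R, w=110) cum 140
  y=6 (S, w=175) cum 315  ← median
  y=8 (Q, w=30) cum 345
  y=8 (T, w=50) cum 395
⇒ y* = 6

(10, 6)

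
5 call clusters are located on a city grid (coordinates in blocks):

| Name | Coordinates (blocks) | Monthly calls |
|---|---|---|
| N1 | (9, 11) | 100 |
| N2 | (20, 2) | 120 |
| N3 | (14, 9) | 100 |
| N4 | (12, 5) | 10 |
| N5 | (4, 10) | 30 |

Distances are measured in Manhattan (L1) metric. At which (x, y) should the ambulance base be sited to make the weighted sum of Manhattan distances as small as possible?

Manhattan distance separates: Σwᵢ(|x−xᵢ|+|y−yᵢ|) = Σwᵢ|x−xᵢ| + Σwᵢ|y−yᵢ|, so x and y are optimised independently as 1-D weighted medians.
Total weight W = 360; half = 180.
x-coordinate, sorted with cumulative weight:
  x=4 (N5, w=30) cum 30
  x=9 (N1, w=100) cum 130
  x=12 (N4, w=10) cum 140
  x=14 (N3, w=100) cum 240  ← median
  x=20 (N2, w=120) cum 360
⇒ x* = 14
y-coordinate, sorted with cumulative weight:
  y=2 (N2, w=120) cum 120
  y=5 (N4, w=10) cum 130
  y=9 (N3, w=100) cum 230  ← median
  y=10 (N5, w=30) cum 260
  y=11 (N1, w=100) cum 360
⇒ y* = 9

(14, 9)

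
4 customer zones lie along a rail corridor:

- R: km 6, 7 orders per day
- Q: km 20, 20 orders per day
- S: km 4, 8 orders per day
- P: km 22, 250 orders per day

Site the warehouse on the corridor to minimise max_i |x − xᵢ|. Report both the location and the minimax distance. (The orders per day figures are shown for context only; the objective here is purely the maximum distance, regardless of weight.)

The 1-center on a line is the midpoint of the two extreme points: leftmost at 4, rightmost at 22.
Optimal location = (4 + 22)/2 = 13; maximum distance = (22 − 4)/2 = 9.

location 13, max distance 9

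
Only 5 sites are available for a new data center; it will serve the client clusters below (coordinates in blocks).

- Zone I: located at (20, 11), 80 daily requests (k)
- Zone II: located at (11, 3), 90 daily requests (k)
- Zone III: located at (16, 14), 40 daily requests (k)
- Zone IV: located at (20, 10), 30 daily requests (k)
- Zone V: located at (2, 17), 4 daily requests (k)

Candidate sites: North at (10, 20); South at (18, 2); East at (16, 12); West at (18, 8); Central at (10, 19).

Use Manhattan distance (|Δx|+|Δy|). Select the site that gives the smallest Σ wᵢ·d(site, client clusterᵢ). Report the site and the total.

East, total 1996 blocks

Total weighted distance at each candidate:
  North (10, 20): total = 4264
  South (18, 2): total = 2584
  East (16, 12): total = 1996
  West (18, 8): total = 2020
  Central (10, 19): total = 4020
Minimum is at East with total 1996 blocks.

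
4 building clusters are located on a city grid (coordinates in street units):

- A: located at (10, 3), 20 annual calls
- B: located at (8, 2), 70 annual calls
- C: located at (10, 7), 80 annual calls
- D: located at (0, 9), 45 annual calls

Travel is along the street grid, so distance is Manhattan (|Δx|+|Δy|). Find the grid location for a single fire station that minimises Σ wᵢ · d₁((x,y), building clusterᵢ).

(8, 7)

Manhattan distance separates: Σwᵢ(|x−xᵢ|+|y−yᵢ|) = Σwᵢ|x−xᵢ| + Σwᵢ|y−yᵢ|, so x and y are optimised independently as 1-D weighted medians.
Total weight W = 215; half = 107.5.
x-coordinate, sorted with cumulative weight:
  x=0 (D, w=45) cum 45
  x=8 (B, w=70) cum 115  ← median
  x=10 (A, w=20) cum 135
  x=10 (C, w=80) cum 215
⇒ x* = 8
y-coordinate, sorted with cumulative weight:
  y=2 (B, w=70) cum 70
  y=3 (A, w=20) cum 90
  y=7 (C, w=80) cum 170  ← median
  y=9 (D, w=45) cum 215
⇒ y* = 7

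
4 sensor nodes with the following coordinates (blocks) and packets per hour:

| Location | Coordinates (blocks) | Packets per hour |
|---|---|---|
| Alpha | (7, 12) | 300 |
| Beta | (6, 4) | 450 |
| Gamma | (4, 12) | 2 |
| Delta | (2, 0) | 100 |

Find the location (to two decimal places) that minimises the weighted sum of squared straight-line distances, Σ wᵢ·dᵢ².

The minimiser of Σwᵢ‖p−pᵢ‖² is the weighted centroid p* = (Σwᵢpᵢ)/(Σwᵢ).
Σwᵢ = 852.
Σwᵢxᵢ = 300·7 + 450·6 + 2·4 + 100·2 = 5008.
Σwᵢyᵢ = 300·12 + 450·4 + 2·12 + 100·0 = 5424.
x* = 5008/852 = 5.88, y* = 5424/852 = 6.37.

(5.88, 6.37)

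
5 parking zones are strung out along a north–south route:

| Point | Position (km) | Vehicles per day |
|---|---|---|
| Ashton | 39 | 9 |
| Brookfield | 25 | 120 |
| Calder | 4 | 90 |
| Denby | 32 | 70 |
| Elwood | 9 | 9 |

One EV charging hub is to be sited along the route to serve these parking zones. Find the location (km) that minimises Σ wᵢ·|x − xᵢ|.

For a sum of weighted absolute distances on a line, the optimum is the weighted median (not the mean). Total weight W = 298; half-weight = 149.
Sort by position and accumulate weight:
  km 4 (Calder, w=90) → cum 90
  km 9 (Elwood, w=9) → cum 99
  km 25 (Brookfield, w=120) → cum 219  ≥ 149 → median here
  km 32 (Denby, w=70) → cum 289
  km 39 (Ashton, w=9) → cum 298
Optimal location: km 25.

x = 25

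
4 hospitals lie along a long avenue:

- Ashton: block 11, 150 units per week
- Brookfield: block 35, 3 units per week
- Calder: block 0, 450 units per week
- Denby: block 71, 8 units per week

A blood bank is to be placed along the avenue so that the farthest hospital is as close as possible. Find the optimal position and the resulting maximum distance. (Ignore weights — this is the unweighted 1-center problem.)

location 35.5, max distance 35.5

The 1-center on a line is the midpoint of the two extreme points: leftmost at 0, rightmost at 71.
Optimal location = (0 + 71)/2 = 35.5; maximum distance = (71 − 0)/2 = 35.5.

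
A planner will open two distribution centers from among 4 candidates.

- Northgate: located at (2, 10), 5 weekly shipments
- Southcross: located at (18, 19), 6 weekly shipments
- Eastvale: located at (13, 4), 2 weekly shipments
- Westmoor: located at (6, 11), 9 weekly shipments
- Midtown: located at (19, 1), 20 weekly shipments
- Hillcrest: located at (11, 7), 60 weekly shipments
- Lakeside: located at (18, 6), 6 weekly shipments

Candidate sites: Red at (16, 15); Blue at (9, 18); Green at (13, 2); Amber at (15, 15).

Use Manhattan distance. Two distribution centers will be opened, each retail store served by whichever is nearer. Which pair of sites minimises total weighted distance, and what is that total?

Evaluate every pair (each demand assigned to the nearer of the two):
  {Blue, Green}: total = 843
  {Green, Amber}: total = 867
  {Red, Green}: total = 875
  {Blue, Amber}: total = 1385
  {Red, Amber}: total = 1395
  {Red, Blue}: total = 1415
Best pair: {Blue, Green} with total 843.

{Blue, Green}, total 843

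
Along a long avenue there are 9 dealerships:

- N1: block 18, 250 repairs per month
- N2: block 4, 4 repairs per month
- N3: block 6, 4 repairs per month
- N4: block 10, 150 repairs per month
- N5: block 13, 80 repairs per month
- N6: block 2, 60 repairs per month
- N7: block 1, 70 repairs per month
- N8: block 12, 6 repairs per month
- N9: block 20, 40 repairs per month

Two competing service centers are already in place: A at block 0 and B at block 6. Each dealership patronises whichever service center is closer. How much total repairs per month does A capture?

130

The indifferent point is the midpoint (0+6)/2 = 3; dealerships left of it (closer to A at 0) go to A, those right go to B.
  N7 at 1 (w=70) → A
  N6 at 2 (w=60) → A
  N2 at 4 (w=4) → B
  N3 at 6 (w=4) → B
  N4 at 10 (w=150) → B
  N8 at 12 (w=6) → B
  N5 at 13 (w=80) → B
  N1 at 18 (w=250) → B
  N9 at 20 (w=40) → B
A captures 130; B captures 534.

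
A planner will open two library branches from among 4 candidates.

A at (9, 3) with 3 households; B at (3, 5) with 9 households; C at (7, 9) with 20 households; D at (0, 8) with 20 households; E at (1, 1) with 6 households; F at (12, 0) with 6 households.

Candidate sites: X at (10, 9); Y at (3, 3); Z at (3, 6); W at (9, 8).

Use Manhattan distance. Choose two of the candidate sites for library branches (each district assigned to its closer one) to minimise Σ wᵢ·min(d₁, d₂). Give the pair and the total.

Evaluate every pair (each demand assigned to the nearer of the two):
  {Z, W}: total = 292
  {X, Z}: total = 298
  {Y, W}: total = 343
  {X, Y}: total = 346
  {Y, Z}: total = 363
  {X, W}: total = 492
Best pair: {Z, W} with total 292.

{Z, W}, total 292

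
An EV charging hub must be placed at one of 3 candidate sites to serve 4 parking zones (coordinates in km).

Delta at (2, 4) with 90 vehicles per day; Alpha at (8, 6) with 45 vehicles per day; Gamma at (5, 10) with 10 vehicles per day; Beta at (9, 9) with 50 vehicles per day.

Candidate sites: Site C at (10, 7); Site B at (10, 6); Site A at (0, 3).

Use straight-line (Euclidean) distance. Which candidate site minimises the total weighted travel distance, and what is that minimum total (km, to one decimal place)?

Site C, total 1039.7 km

Total weighted distance at each candidate:
  Site C (10, 7): total = 1039.7
  Site B (10, 6): total = 1054.3
  Site A (0, 3): total = 1212.6
Minimum is at Site C with total 1039.7 km.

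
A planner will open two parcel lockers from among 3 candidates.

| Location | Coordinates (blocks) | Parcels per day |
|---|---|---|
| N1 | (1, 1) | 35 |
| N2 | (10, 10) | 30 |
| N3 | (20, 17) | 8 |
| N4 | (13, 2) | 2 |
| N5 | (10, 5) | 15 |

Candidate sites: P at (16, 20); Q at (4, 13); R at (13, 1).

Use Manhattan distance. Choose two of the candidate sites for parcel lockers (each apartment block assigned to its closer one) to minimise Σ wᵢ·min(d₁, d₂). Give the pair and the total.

Evaluate every pair (each demand assigned to the nearer of the two):
  {P, R}: total = 943
  {Q, R}: total = 957
  {P, Q}: total = 1101
Best pair: {P, R} with total 943.

{P, R}, total 943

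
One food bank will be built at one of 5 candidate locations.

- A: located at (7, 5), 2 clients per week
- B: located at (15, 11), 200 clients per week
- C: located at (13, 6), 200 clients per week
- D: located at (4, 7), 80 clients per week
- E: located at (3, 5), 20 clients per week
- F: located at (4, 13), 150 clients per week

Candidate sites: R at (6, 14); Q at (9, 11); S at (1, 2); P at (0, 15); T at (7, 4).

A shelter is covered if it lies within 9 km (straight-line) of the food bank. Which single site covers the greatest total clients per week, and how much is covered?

Q, covering 652

Coverage radius r = 9 km; a point is covered iff (Δx)²+(Δy)² ≤ 9² = 81.
  R (6, 14): covers {D, F} → 230
  Q (9, 11): covers {A, B, C, D, E, F} → 652
  S (1, 2): covers {A, D, E} → 102
  P (0, 15): covers {D, F} → 230
  T (7, 4): covers {A, C, D, E} → 302
Maximum coverage at Q: 652 clients per week.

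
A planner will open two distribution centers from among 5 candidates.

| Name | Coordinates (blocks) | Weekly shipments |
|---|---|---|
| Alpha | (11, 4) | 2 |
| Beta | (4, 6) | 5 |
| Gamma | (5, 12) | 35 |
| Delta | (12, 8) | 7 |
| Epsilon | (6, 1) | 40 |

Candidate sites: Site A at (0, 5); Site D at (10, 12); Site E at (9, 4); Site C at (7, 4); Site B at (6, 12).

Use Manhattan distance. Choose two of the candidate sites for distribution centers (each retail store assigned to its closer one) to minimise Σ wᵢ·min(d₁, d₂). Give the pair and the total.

Evaluate every pair (each demand assigned to the nearer of the two):
  {Site C, Site B}: total = 291
  {Site E, Site B}: total = 363
  {Site D, Site C}: total = 410
  {Site D, Site E}: total = 496
  {Site A, Site B}: total = 554
  {Site D, Site B}: total = 575
  {Site E, Site C}: total = 588
  {Site A, Site C}: total = 606
  {Site A, Site D}: total = 660
  {Site A, Site E}: total = 738
Best pair: {Site C, Site B} with total 291.

{Site C, Site B}, total 291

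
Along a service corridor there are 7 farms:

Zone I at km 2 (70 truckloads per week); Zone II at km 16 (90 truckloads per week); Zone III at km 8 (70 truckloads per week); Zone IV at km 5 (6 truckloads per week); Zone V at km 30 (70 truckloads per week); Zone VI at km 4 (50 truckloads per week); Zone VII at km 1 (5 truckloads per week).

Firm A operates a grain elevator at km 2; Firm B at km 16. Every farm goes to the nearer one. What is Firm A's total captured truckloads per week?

The indifferent point is the midpoint (2+16)/2 = 9; farms left of it (closer to Firm A at 2) go to Firm A, those right go to Firm B.
  Zone VII at 1 (w=5) → Firm A
  Zone I at 2 (w=70) → Firm A
  Zone VI at 4 (w=50) → Firm A
  Zone IV at 5 (w=6) → Firm A
  Zone III at 8 (w=70) → Firm A
  Zone II at 16 (w=90) → Firm B
  Zone V at 30 (w=70) → Firm B
Firm A captures 201; Firm B captures 160.

201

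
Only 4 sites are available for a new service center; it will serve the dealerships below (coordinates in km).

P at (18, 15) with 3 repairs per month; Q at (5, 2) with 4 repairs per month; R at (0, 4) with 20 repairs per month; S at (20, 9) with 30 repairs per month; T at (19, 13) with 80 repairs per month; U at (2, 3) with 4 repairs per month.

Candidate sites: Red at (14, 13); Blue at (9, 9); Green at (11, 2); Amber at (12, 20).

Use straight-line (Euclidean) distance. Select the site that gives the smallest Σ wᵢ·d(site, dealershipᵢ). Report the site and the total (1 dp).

Total weighted distance at each candidate:
  Red (14, 13): total = 1081.9
  Blue (9, 9): total = 1499.1
  Green (11, 2): total = 1758.3
  Amber (12, 20): total = 1779.6
Minimum is at Red with total 1081.9 km.

Red, total 1081.9 km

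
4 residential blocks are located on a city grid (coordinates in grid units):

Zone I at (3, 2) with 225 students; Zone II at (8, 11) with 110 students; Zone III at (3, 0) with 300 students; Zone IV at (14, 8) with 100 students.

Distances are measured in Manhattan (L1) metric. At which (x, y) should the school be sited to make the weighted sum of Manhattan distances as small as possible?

Manhattan distance separates: Σwᵢ(|x−xᵢ|+|y−yᵢ|) = Σwᵢ|x−xᵢ| + Σwᵢ|y−yᵢ|, so x and y are optimised independently as 1-D weighted medians.
Total weight W = 735; half = 367.5.
x-coordinate, sorted with cumulative weight:
  x=3 (Zone I, w=225) cum 225
  x=3 (Zone III, w=300) cum 525  ← median
  x=8 (Zone II, w=110) cum 635
  x=14 (Zone IV, w=100) cum 735
⇒ x* = 3
y-coordinate, sorted with cumulative weight:
  y=0 (Zone III, w=300) cum 300
  y=2 (Zone I, w=225) cum 525  ← median
  y=8 (Zone IV, w=100) cum 625
  y=11 (Zone II, w=110) cum 735
⇒ y* = 2

(3, 2)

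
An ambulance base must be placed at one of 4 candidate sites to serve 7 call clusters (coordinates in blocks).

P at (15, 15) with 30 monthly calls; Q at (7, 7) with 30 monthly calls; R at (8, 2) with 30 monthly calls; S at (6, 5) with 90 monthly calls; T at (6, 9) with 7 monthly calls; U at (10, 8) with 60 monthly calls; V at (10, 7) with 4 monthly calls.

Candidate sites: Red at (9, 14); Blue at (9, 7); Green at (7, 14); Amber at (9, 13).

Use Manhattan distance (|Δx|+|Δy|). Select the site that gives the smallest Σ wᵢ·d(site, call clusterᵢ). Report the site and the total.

Total weighted distance at each candidate:
  Red (9, 14): total = 2458
  Blue (9, 7): total = 1269
  Green (7, 14): total = 2392
  Amber (9, 13): total = 2267
Minimum is at Blue with total 1269 blocks.

Blue, total 1269 blocks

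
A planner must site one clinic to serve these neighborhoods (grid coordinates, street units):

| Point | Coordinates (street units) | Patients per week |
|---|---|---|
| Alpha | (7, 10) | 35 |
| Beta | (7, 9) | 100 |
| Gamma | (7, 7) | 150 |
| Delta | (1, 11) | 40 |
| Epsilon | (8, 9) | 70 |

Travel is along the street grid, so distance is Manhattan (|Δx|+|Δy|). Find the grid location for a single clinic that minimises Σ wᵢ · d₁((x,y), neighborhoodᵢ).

Manhattan distance separates: Σwᵢ(|x−xᵢ|+|y−yᵢ|) = Σwᵢ|x−xᵢ| + Σwᵢ|y−yᵢ|, so x and y are optimised independently as 1-D weighted medians.
Total weight W = 395; half = 197.5.
x-coordinate, sorted with cumulative weight:
  x=1 (Delta, w=40) cum 40
  x=7 (Alpha, w=35) cum 75
  x=7 (Beta, w=100) cum 175
  x=7 (Gamma, w=150) cum 325  ← median
  x=8 (Epsilon, w=70) cum 395
⇒ x* = 7
y-coordinate, sorted with cumulative weight:
  y=7 (Gamma, w=150) cum 150
  y=9 (Beta, w=100) cum 250  ← median
  y=9 (Epsilon, w=70) cum 320
  y=10 (Alpha, w=35) cum 355
  y=11 (Delta, w=40) cum 395
⇒ y* = 9

(7, 9)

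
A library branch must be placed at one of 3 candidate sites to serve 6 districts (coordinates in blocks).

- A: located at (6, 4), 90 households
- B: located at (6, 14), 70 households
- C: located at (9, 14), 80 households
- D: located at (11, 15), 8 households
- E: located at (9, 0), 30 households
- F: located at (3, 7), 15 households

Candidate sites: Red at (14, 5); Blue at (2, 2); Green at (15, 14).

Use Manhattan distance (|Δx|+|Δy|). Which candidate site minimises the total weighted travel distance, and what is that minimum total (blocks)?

Total weighted distance at each candidate:
  Red (14, 5): total = 3719
  Blue (2, 2): total = 3716
  Green (15, 14): total = 3745
Minimum is at Blue with total 3716 blocks.

Blue, total 3716 blocks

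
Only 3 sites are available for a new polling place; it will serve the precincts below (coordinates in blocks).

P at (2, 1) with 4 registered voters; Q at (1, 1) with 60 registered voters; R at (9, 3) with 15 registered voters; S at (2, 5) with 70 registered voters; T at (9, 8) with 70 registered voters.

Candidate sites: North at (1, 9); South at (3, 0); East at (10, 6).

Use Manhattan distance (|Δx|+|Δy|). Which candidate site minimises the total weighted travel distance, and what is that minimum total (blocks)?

Total weighted distance at each candidate:
  North (1, 9): total = 1706
  South (3, 0): total = 1723
  East (10, 6): total = 1792
Minimum is at North with total 1706 blocks.

North, total 1706 blocks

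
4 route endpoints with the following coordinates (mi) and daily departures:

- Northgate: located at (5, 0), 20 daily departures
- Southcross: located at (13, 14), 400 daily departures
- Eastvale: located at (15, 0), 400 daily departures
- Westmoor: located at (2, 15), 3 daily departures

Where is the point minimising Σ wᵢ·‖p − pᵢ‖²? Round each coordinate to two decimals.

(13.74, 6.86)

The minimiser of Σwᵢ‖p−pᵢ‖² is the weighted centroid p* = (Σwᵢpᵢ)/(Σwᵢ).
Σwᵢ = 823.
Σwᵢxᵢ = 20·5 + 400·13 + 400·15 + 3·2 = 11306.
Σwᵢyᵢ = 20·0 + 400·14 + 400·0 + 3·15 = 5645.
x* = 11306/823 = 13.74, y* = 5645/823 = 6.86.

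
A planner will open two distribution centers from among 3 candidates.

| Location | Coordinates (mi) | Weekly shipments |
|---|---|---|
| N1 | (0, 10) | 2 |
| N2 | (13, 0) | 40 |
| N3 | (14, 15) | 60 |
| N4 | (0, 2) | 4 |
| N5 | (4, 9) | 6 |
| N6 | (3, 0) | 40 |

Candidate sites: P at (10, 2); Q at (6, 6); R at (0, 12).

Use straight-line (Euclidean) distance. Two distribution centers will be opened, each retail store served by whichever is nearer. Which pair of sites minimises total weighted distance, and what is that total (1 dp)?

Evaluate every pair (each demand assigned to the nearer of the two):
  {P, Q}: total = 1199.9
  {P, R}: total = 1325.5
  {Q, R}: total = 1414.1
Best pair: {P, Q} with total 1199.9.

{P, Q}, total 1199.9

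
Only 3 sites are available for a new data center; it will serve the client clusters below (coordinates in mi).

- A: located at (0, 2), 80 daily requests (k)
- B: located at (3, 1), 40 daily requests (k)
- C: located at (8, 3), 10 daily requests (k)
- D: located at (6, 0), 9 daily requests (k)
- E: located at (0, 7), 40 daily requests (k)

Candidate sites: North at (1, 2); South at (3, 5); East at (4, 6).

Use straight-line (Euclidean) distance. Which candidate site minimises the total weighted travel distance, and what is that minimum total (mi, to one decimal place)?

North, total 492.6 mi

Total weighted distance at each candidate:
  North (1, 2): total = 492.6
  South (3, 5): total = 750.0
  East (4, 6): total = 928.4
Minimum is at North with total 492.6 mi.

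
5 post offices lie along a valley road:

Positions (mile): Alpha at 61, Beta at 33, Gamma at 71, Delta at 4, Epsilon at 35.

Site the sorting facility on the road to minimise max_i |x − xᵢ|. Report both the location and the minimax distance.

The 1-center on a line is the midpoint of the two extreme points: leftmost at 4, rightmost at 71.
Optimal location = (4 + 71)/2 = 37.5; maximum distance = (71 − 4)/2 = 33.5.

location 37.5, max distance 33.5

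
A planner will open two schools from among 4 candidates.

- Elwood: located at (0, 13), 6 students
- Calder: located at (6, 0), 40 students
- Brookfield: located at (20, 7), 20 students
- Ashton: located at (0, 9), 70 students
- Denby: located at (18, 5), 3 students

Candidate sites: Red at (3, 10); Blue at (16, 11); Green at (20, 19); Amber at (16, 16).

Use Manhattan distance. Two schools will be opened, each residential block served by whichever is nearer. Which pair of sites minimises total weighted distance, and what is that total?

{Red, Blue}, total 1020

Evaluate every pair (each demand assigned to the nearer of the two):
  {Red, Blue}: total = 1020
  {Red, Green}: total = 1124
  {Red, Amber}: total = 1135
  {Blue, Green}: total = 2392
  {Blue, Amber}: total = 2392
  {Green, Amber}: total = 3043
Best pair: {Red, Blue} with total 1020.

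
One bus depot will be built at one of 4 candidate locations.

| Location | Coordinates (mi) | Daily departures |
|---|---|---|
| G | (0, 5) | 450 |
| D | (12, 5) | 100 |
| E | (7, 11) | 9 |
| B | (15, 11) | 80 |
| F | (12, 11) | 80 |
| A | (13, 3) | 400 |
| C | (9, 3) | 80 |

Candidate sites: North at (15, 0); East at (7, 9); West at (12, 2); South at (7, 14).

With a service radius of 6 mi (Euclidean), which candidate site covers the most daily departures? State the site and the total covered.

Coverage radius r = 6 mi; a point is covered iff (Δx)²+(Δy)² ≤ 6² = 36.
  North (15, 0): covers {D, A} → 500
  East (7, 9): covers {E, F} → 89
  West (12, 2): covers {D, A, C} → 580
  South (7, 14): covers {E, F} → 89
Maximum coverage at West: 580 daily departures.

West, covering 580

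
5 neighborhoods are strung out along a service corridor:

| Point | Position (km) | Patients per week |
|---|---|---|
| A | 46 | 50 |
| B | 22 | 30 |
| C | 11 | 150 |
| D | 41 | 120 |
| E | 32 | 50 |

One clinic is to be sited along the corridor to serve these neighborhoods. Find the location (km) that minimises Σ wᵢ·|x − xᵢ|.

x = 32

For a sum of weighted absolute distances on a line, the optimum is the weighted median (not the mean). Total weight W = 400; half-weight = 200.
Sort by position and accumulate weight:
  km 11 (C, w=150) → cum 150
  km 22 (B, w=30) → cum 180
  km 32 (E, w=50) → cum 230  ≥ 200 → median here
  km 41 (D, w=120) → cum 350
  km 46 (A, w=50) → cum 400
Optimal location: km 32.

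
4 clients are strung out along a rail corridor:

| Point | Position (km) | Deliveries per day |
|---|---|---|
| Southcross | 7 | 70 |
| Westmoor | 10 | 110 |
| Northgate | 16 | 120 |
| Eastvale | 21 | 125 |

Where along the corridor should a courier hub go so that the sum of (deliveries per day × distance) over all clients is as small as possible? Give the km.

x = 16

For a sum of weighted absolute distances on a line, the optimum is the weighted median (not the mean). Total weight W = 425; half-weight = 212.5.
Sort by position and accumulate weight:
  km 7 (Southcross, w=70) → cum 70
  km 10 (Westmoor, w=110) → cum 180
  km 16 (Northgate, w=120) → cum 300  ≥ 212.5 → median here
  km 21 (Eastvale, w=125) → cum 425
Optimal location: km 16.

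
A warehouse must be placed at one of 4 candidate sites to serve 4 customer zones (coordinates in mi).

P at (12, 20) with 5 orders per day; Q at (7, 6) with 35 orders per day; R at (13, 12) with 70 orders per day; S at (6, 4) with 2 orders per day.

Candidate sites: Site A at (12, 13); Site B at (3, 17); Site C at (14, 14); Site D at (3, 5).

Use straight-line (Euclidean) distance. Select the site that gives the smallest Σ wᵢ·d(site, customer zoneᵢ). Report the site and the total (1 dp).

Site A, total 456.7 mi

Total weighted distance at each candidate:
  Site A (12, 13): total = 456.7
  Site B (3, 17): total = 1266.4
  Site C (14, 14): total = 585.8
  Site D (3, 5): total = 1092.6
Minimum is at Site A with total 456.7 mi.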